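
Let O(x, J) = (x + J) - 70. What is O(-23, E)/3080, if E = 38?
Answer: -1/56 ≈ -0.017857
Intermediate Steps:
O(x, J) = -70 + J + x (O(x, J) = (J + x) - 70 = -70 + J + x)
O(-23, E)/3080 = (-70 + 38 - 23)/3080 = -55*1/3080 = -1/56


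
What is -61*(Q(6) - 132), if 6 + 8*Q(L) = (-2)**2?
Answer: 32269/4 ≈ 8067.3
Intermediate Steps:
Q(L) = -1/4 (Q(L) = -3/4 + (1/8)*(-2)**2 = -3/4 + (1/8)*4 = -3/4 + 1/2 = -1/4)
-61*(Q(6) - 132) = -61*(-1/4 - 132) = -61*(-529/4) = 32269/4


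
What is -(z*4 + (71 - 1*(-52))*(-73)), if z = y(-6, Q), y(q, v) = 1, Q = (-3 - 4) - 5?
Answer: 8975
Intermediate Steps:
Q = -12 (Q = -7 - 5 = -12)
z = 1
-(z*4 + (71 - 1*(-52))*(-73)) = -(1*4 + (71 - 1*(-52))*(-73)) = -(4 + (71 + 52)*(-73)) = -(4 + 123*(-73)) = -(4 - 8979) = -1*(-8975) = 8975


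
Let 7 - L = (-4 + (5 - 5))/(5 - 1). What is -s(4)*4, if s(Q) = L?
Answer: -32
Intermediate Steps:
L = 8 (L = 7 - (-4 + (5 - 5))/(5 - 1) = 7 - (-4 + 0)/4 = 7 - (-4)/4 = 7 - 1*(-1) = 7 + 1 = 8)
s(Q) = 8
-s(4)*4 = -1*8*4 = -8*4 = -32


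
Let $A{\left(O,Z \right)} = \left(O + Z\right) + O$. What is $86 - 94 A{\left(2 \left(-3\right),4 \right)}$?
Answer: $838$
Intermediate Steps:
$A{\left(O,Z \right)} = Z + 2 O$
$86 - 94 A{\left(2 \left(-3\right),4 \right)} = 86 - 94 \left(4 + 2 \cdot 2 \left(-3\right)\right) = 86 - 94 \left(4 + 2 \left(-6\right)\right) = 86 - 94 \left(4 - 12\right) = 86 - -752 = 86 + 752 = 838$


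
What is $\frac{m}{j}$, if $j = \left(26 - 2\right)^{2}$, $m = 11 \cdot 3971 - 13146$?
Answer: $\frac{30535}{576} \approx 53.012$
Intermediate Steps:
$m = 30535$ ($m = 43681 - 13146 = 30535$)
$j = 576$ ($j = 24^{2} = 576$)
$\frac{m}{j} = \frac{30535}{576}$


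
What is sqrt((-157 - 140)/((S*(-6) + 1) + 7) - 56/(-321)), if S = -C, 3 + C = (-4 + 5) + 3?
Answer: I*sqrt(424921182)/4494 ≈ 4.5869*I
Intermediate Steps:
C = 1 (C = -3 + ((-4 + 5) + 3) = -3 + (1 + 3) = -3 + 4 = 1)
S = -1 (S = -1*1 = -1)
sqrt((-157 - 140)/((S*(-6) + 1) + 7) - 56/(-321)) = sqrt((-157 - 140)/((-1*(-6) + 1) + 7) - 56/(-321)) = sqrt(-297/((6 + 1) + 7) - 56*(-1/321)) = sqrt(-297/(7 + 7) + 56/321) = sqrt(-297/14 + 56/321) = sqrt(-94553/4494) = I*sqrt(424921182)/4494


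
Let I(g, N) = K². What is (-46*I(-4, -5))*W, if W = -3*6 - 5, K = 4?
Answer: 16928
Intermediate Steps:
I(g, N) = 16 (I(g, N) = 4² = 16)
W = -23 (W = -18 - 5 = -23)
(-46*I(-4, -5))*W = -46*16*(-23) = -736*(-23) = 16928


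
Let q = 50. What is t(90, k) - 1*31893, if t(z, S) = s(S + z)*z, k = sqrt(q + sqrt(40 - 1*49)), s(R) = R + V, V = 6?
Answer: -23253 + 90*sqrt(50 + 3*I) ≈ -22616.0 + 19.083*I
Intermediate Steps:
s(R) = 6 + R (s(R) = R + 6 = 6 + R)
k = sqrt(50 + 3*I) (k = sqrt(50 + sqrt(40 - 1*49)) = sqrt(50 + sqrt(40 - 49)) = sqrt(50 + sqrt(-9)) = sqrt(50 + 3*I) ≈ 7.0742 + 0.21204*I)
t(z, S) = z*(6 + S + z) (t(z, S) = (6 + (S + z))*z = (6 + S + z)*z = z*(6 + S + z))
t(90, k) - 1*31893 = 90*(6 + sqrt(50 + 3*I) + 90) - 1*31893 = 90*(96 + sqrt(50 + 3*I)) - 31893 = (8640 + 90*sqrt(50 + 3*I)) - 31893 = -23253 + 90*sqrt(50 + 3*I)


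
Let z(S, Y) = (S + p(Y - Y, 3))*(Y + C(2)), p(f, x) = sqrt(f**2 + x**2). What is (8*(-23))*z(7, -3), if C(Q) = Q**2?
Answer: -1840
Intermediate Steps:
z(S, Y) = (3 + S)*(4 + Y) (z(S, Y) = (S + sqrt((Y - Y)**2 + 3**2))*(Y + 2**2) = (S + sqrt(0**2 + 9))*(Y + 4) = (S + sqrt(0 + 9))*(4 + Y) = (S + sqrt(9))*(4 + Y) = (S + 3)*(4 + Y) = (3 + S)*(4 + Y))
(8*(-23))*z(7, -3) = (8*(-23))*(12 + 3*(-3) + 4*7 + 7*(-3)) = -184*(12 - 9 + 28 - 21) = -184*10 = -1840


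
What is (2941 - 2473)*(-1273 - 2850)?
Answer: -1929564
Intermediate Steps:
(2941 - 2473)*(-1273 - 2850) = 468*(-4123) = -1929564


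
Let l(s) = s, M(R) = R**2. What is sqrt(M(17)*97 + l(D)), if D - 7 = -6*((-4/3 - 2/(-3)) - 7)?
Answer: sqrt(28086) ≈ 167.59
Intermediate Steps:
D = 53 (D = 7 - 6*((-4/3 - 2/(-3)) - 7) = 7 - 6*((-4*1/3 - 2*(-1/3)) - 7) = 7 - 6*((-4/3 + 2/3) - 7) = 7 - 6*(-2/3 - 7) = 7 - 6*(-23/3) = 7 + 46 = 53)
sqrt(M(17)*97 + l(D)) = sqrt(17**2*97 + 53) = sqrt(289*97 + 53) = sqrt(28033 + 53) = sqrt(28086)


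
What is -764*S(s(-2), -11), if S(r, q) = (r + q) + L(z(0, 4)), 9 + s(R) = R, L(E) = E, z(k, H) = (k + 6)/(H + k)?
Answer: 15662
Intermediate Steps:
z(k, H) = (6 + k)/(H + k)
s(R) = -9 + R
S(r, q) = 3/2 + q + r (S(r, q) = (r + q) + (6 + 0)/(4 + 0) = (q + r) + 6/4 = (q + r) + (¼)*6 = (q + r) + 3/2 = 3/2 + q + r)
-764*S(s(-2), -11) = -764*(3/2 - 11 + (-9 - 2)) = -764*(3/2 - 11 - 11) = -764*(-41/2) = 15662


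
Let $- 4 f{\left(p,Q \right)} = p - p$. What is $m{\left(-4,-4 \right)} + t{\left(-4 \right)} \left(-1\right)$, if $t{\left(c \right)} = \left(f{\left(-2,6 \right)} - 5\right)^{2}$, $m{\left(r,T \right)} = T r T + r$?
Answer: $-93$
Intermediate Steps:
$f{\left(p,Q \right)} = 0$ ($f{\left(p,Q \right)} = - \frac{p - p}{4} = \left(- \frac{1}{4}\right) 0 = 0$)
$m{\left(r,T \right)} = r + r T^{2}$ ($m{\left(r,T \right)} = r T^{2} + r = r + r T^{2}$)
$t{\left(c \right)} = 25$ ($t{\left(c \right)} = \left(0 - 5\right)^{2} = \left(-5\right)^{2} = 25$)
$m{\left(-4,-4 \right)} + t{\left(-4 \right)} \left(-1\right) = - 4 \left(1 + \left(-4\right)^{2}\right) + 25 \left(-1\right) = - 4 \left(1 + 16\right) - 25 = \left(-4\right) 17 - 25 = -68 - 25 = -93$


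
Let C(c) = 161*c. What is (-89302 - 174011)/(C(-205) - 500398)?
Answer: 29257/59267 ≈ 0.49365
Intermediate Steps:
(-89302 - 174011)/(C(-205) - 500398) = (-89302 - 174011)/(161*(-205) - 500398) = -263313/(-33005 - 500398) = -263313/(-533403) = -263313*(-1/533403) = 29257/59267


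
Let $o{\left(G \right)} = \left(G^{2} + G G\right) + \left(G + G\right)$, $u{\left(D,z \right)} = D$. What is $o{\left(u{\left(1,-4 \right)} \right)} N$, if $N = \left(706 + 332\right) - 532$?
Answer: $2024$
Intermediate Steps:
$N = 506$ ($N = 1038 - 532 = 506$)
$o{\left(G \right)} = 2 G + 2 G^{2}$ ($o{\left(G \right)} = \left(G^{2} + G^{2}\right) + 2 G = 2 G^{2} + 2 G = 2 G + 2 G^{2}$)
$o{\left(u{\left(1,-4 \right)} \right)} N = 2 \cdot 1 \left(1 + 1\right) 506 = 2 \cdot 1 \cdot 2 \cdot 506 = 4 \cdot 506 = 2024$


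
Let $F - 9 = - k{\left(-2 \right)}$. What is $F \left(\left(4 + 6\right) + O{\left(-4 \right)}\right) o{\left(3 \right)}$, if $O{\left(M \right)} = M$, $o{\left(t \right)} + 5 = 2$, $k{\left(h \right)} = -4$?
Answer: $-234$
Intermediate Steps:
$o{\left(t \right)} = -3$ ($o{\left(t \right)} = -5 + 2 = -3$)
$F = 13$ ($F = 9 - -4 = 9 + 4 = 13$)
$F \left(\left(4 + 6\right) + O{\left(-4 \right)}\right) o{\left(3 \right)} = 13 \left(\left(4 + 6\right) - 4\right) \left(-3\right) = 13 \left(10 - 4\right) \left(-3\right) = 13 \cdot 6 \left(-3\right) = 78 \left(-3\right) = -234$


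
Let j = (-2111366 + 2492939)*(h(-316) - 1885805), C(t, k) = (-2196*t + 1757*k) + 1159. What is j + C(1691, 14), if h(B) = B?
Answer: -719696536012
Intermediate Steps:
C(t, k) = 1159 - 2196*t + 1757*k
j = -719692848333 (j = (-2111366 + 2492939)*(-316 - 1885805) = 381573*(-1886121) = -719692848333)
j + C(1691, 14) = -719692848333 + (1159 - 2196*1691 + 1757*14) = -719692848333 + (1159 - 3713436 + 24598) = -719692848333 - 3687679 = -719696536012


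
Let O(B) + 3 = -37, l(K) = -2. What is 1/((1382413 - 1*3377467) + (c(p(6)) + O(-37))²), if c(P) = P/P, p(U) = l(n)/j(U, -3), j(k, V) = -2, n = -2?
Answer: -1/1993533 ≈ -5.0162e-7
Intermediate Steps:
O(B) = -40 (O(B) = -3 - 37 = -40)
p(U) = 1 (p(U) = -2/(-2) = -2*(-½) = 1)
c(P) = 1
1/((1382413 - 1*3377467) + (c(p(6)) + O(-37))²) = 1/((1382413 - 1*3377467) + (1 - 40)²) = 1/((1382413 - 3377467) + (-39)²) = 1/(-1995054 + 1521) = 1/(-1993533) = -1/1993533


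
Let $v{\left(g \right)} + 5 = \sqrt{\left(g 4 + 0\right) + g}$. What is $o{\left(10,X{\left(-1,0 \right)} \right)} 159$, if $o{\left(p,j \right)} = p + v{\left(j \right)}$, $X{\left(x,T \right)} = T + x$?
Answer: $795 + 159 i \sqrt{5} \approx 795.0 + 355.53 i$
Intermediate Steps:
$v{\left(g \right)} = -5 + \sqrt{5} \sqrt{g}$ ($v{\left(g \right)} = -5 + \sqrt{\left(g 4 + 0\right) + g} = -5 + \sqrt{\left(4 g + 0\right) + g} = -5 + \sqrt{4 g + g} = -5 + \sqrt{5 g} = -5 + \sqrt{5} \sqrt{g}$)
$o{\left(p,j \right)} = -5 + p + \sqrt{5} \sqrt{j}$ ($o{\left(p,j \right)} = p + \left(-5 + \sqrt{5} \sqrt{j}\right) = -5 + p + \sqrt{5} \sqrt{j}$)
$o{\left(10,X{\left(-1,0 \right)} \right)} 159 = \left(-5 + 10 + \sqrt{5} \sqrt{0 - 1}\right) 159 = \left(-5 + 10 + \sqrt{5} \sqrt{-1}\right) 159 = \left(-5 + 10 + \sqrt{5} i\right) 159 = \left(-5 + 10 + i \sqrt{5}\right) 159 = \left(5 + i \sqrt{5}\right) 159 = 795 + 159 i \sqrt{5}$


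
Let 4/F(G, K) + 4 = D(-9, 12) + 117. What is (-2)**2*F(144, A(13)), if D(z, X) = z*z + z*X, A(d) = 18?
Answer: 8/43 ≈ 0.18605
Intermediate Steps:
D(z, X) = z**2 + X*z
F(G, K) = 2/43 (F(G, K) = 4/(-4 + (-9*(12 - 9) + 117)) = 4/(-4 + (-9*3 + 117)) = 4/(-4 + (-27 + 117)) = 4/(-4 + 90) = 4/86 = 4*(1/86) = 2/43)
(-2)**2*F(144, A(13)) = (-2)**2*(2/43) = 4*(2/43) = 8/43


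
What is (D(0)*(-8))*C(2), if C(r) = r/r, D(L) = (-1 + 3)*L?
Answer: 0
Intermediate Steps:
D(L) = 2*L
C(r) = 1
(D(0)*(-8))*C(2) = ((2*0)*(-8))*1 = (0*(-8))*1 = 0*1 = 0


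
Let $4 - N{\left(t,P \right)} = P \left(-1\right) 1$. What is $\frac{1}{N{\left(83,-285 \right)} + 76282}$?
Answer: $\frac{1}{76001} \approx 1.3158 \cdot 10^{-5}$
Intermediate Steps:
$N{\left(t,P \right)} = 4 + P$ ($N{\left(t,P \right)} = 4 - P \left(-1\right) 1 = 4 - - P 1 = 4 - - P = 4 + P$)
$\frac{1}{N{\left(83,-285 \right)} + 76282} = \frac{1}{\left(4 - 285\right) + 76282} = \frac{1}{-281 + 76282} = \frac{1}{76001}$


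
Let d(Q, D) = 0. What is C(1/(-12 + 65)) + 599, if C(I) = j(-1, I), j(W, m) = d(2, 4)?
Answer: 599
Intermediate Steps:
j(W, m) = 0
C(I) = 0
C(1/(-12 + 65)) + 599 = 0 + 599 = 599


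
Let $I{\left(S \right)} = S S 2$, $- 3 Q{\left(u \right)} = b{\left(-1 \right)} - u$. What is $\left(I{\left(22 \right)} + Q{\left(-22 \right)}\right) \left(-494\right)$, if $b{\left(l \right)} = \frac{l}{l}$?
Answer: $- \frac{1423214}{3} \approx -4.744 \cdot 10^{5}$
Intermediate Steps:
$b{\left(l \right)} = 1$
$Q{\left(u \right)} = - \frac{1}{3} + \frac{u}{3}$ ($Q{\left(u \right)} = - \frac{1 - u}{3} = - \frac{1}{3} + \frac{u}{3}$)
$I{\left(S \right)} = 2 S^{2}$ ($I{\left(S \right)} = S^{2} \cdot 2 = 2 S^{2}$)
$\left(I{\left(22 \right)} + Q{\left(-22 \right)}\right) \left(-494\right) = \left(2 \cdot 22^{2} + \left(- \frac{1}{3} + \frac{1}{3} \left(-22\right)\right)\right) \left(-494\right) = \left(2 \cdot 484 - \frac{23}{3}\right) \left(-494\right) = \left(968 - \frac{23}{3}\right) \left(-494\right) = \frac{2881}{3} \left(-494\right) = - \frac{1423214}{3}$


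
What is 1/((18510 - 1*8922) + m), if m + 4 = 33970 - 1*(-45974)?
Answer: 1/89528 ≈ 1.1170e-5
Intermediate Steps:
m = 79940 (m = -4 + (33970 - 1*(-45974)) = -4 + (33970 + 45974) = -4 + 79944 = 79940)
1/((18510 - 1*8922) + m) = 1/((18510 - 1*8922) + 79940) = 1/((18510 - 8922) + 79940) = 1/(9588 + 79940) = 1/89528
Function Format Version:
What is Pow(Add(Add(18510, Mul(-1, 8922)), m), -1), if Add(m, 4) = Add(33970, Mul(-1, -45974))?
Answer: Rational(1, 89528) ≈ 1.1170e-5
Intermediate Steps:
m = 79940 (m = Add(-4, Add(33970, Mul(-1, -45974))) = Add(-4, Add(33970, 45974)) = Add(-4, 79944) = 79940)
Pow(Add(Add(18510, Mul(-1, 8922)), m), -1) = Pow(Add(Add(18510, Mul(-1, 8922)), 79940), -1) = Pow(Add(Add(18510, -8922), 79940), -1) = Pow(Add(9588, 79940), -1) = Pow(89528, -1) = Rational(1, 89528)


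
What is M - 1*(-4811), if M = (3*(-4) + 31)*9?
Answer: 4982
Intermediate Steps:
M = 171 (M = (-12 + 31)*9 = 19*9 = 171)
M - 1*(-4811) = 171 - 1*(-4811) = 171 + 4811 = 4982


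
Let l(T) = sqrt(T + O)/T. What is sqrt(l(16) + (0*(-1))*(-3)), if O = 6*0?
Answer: 1/2 ≈ 0.50000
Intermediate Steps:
O = 0
l(T) = 1/sqrt(T) (l(T) = sqrt(T + 0)/T = sqrt(T)/T = 1/sqrt(T))
sqrt(l(16) + (0*(-1))*(-3)) = sqrt(1/sqrt(16) + (0*(-1))*(-3)) = sqrt(1/4 + 0*(-3)) = sqrt(1/4 + 0) = sqrt(1/4) = 1/2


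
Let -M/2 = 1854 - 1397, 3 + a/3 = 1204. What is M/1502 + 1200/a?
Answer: -248457/901951 ≈ -0.27547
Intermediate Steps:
a = 3603 (a = -9 + 3*1204 = -9 + 3612 = 3603)
M = -914 (M = -2*(1854 - 1397) = -2*457 = -914)
M/1502 + 1200/a = -914/1502 + 1200/3603 = -914*1/1502 + 1200*(1/3603) = -457/751 + 400/1201 = -248457/901951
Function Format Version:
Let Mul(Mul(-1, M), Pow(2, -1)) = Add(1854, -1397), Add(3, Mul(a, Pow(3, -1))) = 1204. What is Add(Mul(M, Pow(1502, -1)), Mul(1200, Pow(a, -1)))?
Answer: Rational(-248457, 901951) ≈ -0.27547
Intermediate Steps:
a = 3603 (a = Add(-9, Mul(3, 1204)) = Add(-9, 3612) = 3603)
M = -914 (M = Mul(-2, Add(1854, -1397)) = Mul(-2, 457) = -914)
Add(Mul(M, Pow(1502, -1)), Mul(1200, Pow(a, -1))) = Add(Mul(-914, Pow(1502, -1)), Mul(1200, Pow(3603, -1))) = Add(Mul(-914, Rational(1, 1502)), Mul(1200, Rational(1, 3603))) = Add(Rational(-457, 751), Rational(400, 1201)) = Rational(-248457, 901951)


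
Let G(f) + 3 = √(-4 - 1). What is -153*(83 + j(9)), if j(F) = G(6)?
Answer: -12240 - 153*I*√5 ≈ -12240.0 - 342.12*I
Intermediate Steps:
G(f) = -3 + I*√5 (G(f) = -3 + √(-4 - 1) = -3 + √(-5) = -3 + I*√5)
j(F) = -3 + I*√5
-153*(83 + j(9)) = -153*(83 + (-3 + I*√5)) = -153*(80 + I*√5) = -12240 - 153*I*√5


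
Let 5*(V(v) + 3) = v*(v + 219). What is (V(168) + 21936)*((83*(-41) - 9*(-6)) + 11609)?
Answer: 288573012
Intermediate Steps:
V(v) = -3 + v*(219 + v)/5 (V(v) = -3 + (v*(v + 219))/5 = -3 + (v*(219 + v))/5 = -3 + v*(219 + v)/5)
(V(168) + 21936)*((83*(-41) - 9*(-6)) + 11609) = ((-3 + (⅕)*168² + (219/5)*168) + 21936)*((83*(-41) - 9*(-6)) + 11609) = ((-3 + (⅕)*28224 + 36792/5) + 21936)*((-3403 + 54) + 11609) = ((-3 + 28224/5 + 36792/5) + 21936)*(-3349 + 11609) = (65001/5 + 21936)*8260 = (174681/5)*8260 = 288573012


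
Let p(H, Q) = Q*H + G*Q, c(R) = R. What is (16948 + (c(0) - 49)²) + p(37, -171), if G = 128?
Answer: -8866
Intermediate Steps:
p(H, Q) = 128*Q + H*Q (p(H, Q) = Q*H + 128*Q = H*Q + 128*Q = 128*Q + H*Q)
(16948 + (c(0) - 49)²) + p(37, -171) = (16948 + (0 - 49)²) - 171*(128 + 37) = (16948 + (-49)²) - 171*165 = (16948 + 2401) - 28215 = 19349 - 28215 = -8866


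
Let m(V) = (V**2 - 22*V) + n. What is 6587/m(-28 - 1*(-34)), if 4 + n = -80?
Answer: -6587/180 ≈ -36.594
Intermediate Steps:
n = -84 (n = -4 - 80 = -84)
m(V) = -84 + V**2 - 22*V (m(V) = (V**2 - 22*V) - 84 = -84 + V**2 - 22*V)
6587/m(-28 - 1*(-34)) = 6587/(-84 + (-28 - 1*(-34))**2 - 22*(-28 - 1*(-34))) = 6587/(-84 + (-28 + 34)**2 - 22*(-28 + 34)) = 6587/(-84 + 6**2 - 22*6) = 6587/(-84 + 36 - 132) = 6587/(-180) = 6587*(-1/180) = -6587/180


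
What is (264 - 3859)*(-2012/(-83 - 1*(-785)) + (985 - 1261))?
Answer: 351885790/351 ≈ 1.0025e+6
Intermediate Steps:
(264 - 3859)*(-2012/(-83 - 1*(-785)) + (985 - 1261)) = -3595*(-2012/(-83 + 785) - 276) = -3595*(-2012/702 - 276) = -3595*(-2012*1/702 - 276) = -3595*(-1006/351 - 276) = -3595*(-97882/351) = 351885790/351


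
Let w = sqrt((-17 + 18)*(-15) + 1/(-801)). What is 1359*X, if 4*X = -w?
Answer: -453*I*sqrt(66839)/89 ≈ -1315.9*I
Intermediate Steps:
w = 4*I*sqrt(66839)/267 (w = sqrt(1*(-15) - 1/801) = sqrt(-15 - 1/801) = sqrt(-12016/801) = 4*I*sqrt(66839)/267 ≈ 3.8731*I)
X = -I*sqrt(66839)/267 (X = (-4*I*sqrt(66839)/267)/4 = -I*sqrt(66839)/267 ≈ -0.96829*I)
1359*X = 1359*(-I*sqrt(66839)/267) = -453*I*sqrt(66839)/89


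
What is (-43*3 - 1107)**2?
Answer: 1527696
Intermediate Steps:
(-43*3 - 1107)**2 = (-129 - 1107)**2 = (-1236)**2 = 1527696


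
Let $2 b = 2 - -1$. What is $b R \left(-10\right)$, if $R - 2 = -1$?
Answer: $-15$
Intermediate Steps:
$R = 1$ ($R = 2 - 1 = 1$)
$b = \frac{3}{2}$ ($b = \frac{2 - -1}{2} = \frac{2 + 1}{2} = \frac{1}{2} \cdot 3 = \frac{3}{2} \approx 1.5$)
$b R \left(-10\right) = \frac{3}{2} \cdot 1 \left(-10\right) = \frac{3}{2} \left(-10\right) = -15$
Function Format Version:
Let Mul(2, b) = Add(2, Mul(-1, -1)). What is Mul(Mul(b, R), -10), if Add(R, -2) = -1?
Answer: -15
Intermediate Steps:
R = 1 (R = Add(2, -1) = 1)
b = Rational(3, 2) (b = Mul(Rational(1, 2), Add(2, Mul(-1, -1))) = Mul(Rational(1, 2), Add(2, 1)) = Mul(Rational(1, 2), 3) = Rational(3, 2) ≈ 1.5000)
Mul(Mul(b, R), -10) = Mul(Mul(Rational(3, 2), 1), -10) = Mul(Rational(3, 2), -10) = -15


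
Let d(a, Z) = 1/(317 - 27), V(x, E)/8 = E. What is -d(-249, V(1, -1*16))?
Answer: -1/290 ≈ -0.0034483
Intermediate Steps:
V(x, E) = 8*E
d(a, Z) = 1/290
-d(-249, V(1, -1*16)) = -1*1/290 = -1/290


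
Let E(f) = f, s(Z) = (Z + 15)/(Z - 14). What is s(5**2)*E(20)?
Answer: 800/11 ≈ 72.727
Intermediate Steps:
s(Z) = (15 + Z)/(-14 + Z)
s(5**2)*E(20) = ((15 + 5**2)/(-14 + 5**2))*20 = ((15 + 25)/(-14 + 25))*20 = (40/11)*20 = 800/11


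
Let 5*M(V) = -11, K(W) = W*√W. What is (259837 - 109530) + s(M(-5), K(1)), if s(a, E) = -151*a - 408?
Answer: 751156/5 ≈ 1.5023e+5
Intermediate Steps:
K(W) = W^(3/2)
M(V) = -11/5 (M(V) = (⅕)*(-11) = -11/5)
s(a, E) = -408 - 151*a
(259837 - 109530) + s(M(-5), K(1)) = (259837 - 109530) + (-408 - 151*(-11/5)) = 150307 + (-408 + 1661/5) = 150307 - 379/5 = 751156/5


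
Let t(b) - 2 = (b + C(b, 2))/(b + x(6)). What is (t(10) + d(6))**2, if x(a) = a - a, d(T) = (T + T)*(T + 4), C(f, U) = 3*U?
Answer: 381924/25 ≈ 15277.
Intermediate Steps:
d(T) = 2*T*(4 + T) (d(T) = (2*T)*(4 + T) = 2*T*(4 + T))
x(a) = 0
t(b) = 2 + (6 + b)/b (t(b) = 2 + (b + 3*2)/(b + 0) = 2 + (b + 6)/b = 2 + (6 + b)/b)
(t(10) + d(6))**2 = ((3 + 6/10) + 2*6*(4 + 6))**2 = ((3 + 6*(1/10)) + 2*6*10)**2 = ((3 + 3/5) + 120)**2 = (18/5 + 120)**2 = (618/5)**2 = 381924/25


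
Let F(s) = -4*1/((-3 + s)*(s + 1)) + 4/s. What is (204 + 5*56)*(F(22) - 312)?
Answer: -65953976/437 ≈ -1.5092e+5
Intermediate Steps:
F(s) = 4/s - 4/((1 + s)*(-3 + s)) (F(s) = -4*1/((1 + s)*(-3 + s)) + 4/s = -4/((1 + s)*(-3 + s)) + 4/s = 4/s - 4/((1 + s)*(-3 + s)))
(204 + 5*56)*(F(22) - 312) = (204 + 5*56)*(4*(3 - 1*22² + 3*22)/(22*(3 - 1*22² + 2*22)) - 312) = (204 + 280)*(4*(1/22)*(3 - 1*484 + 66)/(3 - 1*484 + 44) - 312) = 484*(4*(1/22)*(3 - 484 + 66)/(3 - 484 + 44) - 312) = 484*(4*(1/22)*(-415)/(-437) - 312) = 484*(4*(1/22)*(-1/437)*(-415) - 312) = 484*(830/4807 - 312) = 484*(-1498954/4807) = -65953976/437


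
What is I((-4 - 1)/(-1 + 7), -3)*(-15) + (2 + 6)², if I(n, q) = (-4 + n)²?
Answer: -3437/12 ≈ -286.42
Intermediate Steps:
I((-4 - 1)/(-1 + 7), -3)*(-15) + (2 + 6)² = (-4 + (-4 - 1)/(-1 + 7))²*(-15) + (2 + 6)² = (-4 - 5/6)²*(-15) + 8² = (-4 - 5*⅙)²*(-15) + 64 = (-4 - ⅚)²*(-15) + 64 = (-29/6)²*(-15) + 64 = (841/36)*(-15) + 64 = -4205/12 + 64 = -3437/12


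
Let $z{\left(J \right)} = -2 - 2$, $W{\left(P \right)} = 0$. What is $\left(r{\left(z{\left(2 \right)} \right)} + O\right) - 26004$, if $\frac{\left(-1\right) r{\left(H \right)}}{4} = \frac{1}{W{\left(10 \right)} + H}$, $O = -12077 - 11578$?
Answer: $-49658$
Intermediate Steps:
$O = -23655$ ($O = -12077 - 11578 = -23655$)
$z{\left(J \right)} = -4$ ($z{\left(J \right)} = -2 - 2 = -4$)
$r{\left(H \right)} = - \frac{4}{H}$ ($r{\left(H \right)} = - \frac{4}{0 + H} = - \frac{4}{H}$)
$\left(r{\left(z{\left(2 \right)} \right)} + O\right) - 26004 = \left(- \frac{4}{-4} - 23655\right) - 26004 = \left(\left(-4\right) \left(- \frac{1}{4}\right) - 23655\right) - 26004 = \left(1 - 23655\right) - 26004 = -23654 - 26004 = -49658$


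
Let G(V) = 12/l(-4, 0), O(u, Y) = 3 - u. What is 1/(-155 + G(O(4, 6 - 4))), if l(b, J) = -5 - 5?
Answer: -5/781 ≈ -0.0064020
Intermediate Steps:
l(b, J) = -10
G(V) = -6/5 (G(V) = 12/(-10) = 12*(-1/10) = -6/5)
1/(-155 + G(O(4, 6 - 4))) = 1/(-155 - 6/5) = 1/(-781/5) = -5/781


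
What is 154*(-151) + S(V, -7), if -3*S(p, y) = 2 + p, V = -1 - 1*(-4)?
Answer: -69767/3 ≈ -23256.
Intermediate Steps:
V = 3 (V = -1 + 4 = 3)
S(p, y) = -⅔ - p/3 (S(p, y) = -(2 + p)/3 = -⅔ - p/3)
154*(-151) + S(V, -7) = 154*(-151) + (-⅔ - ⅓*3) = -23254 + (-⅔ - 1) = -23254 - 5/3 = -69767/3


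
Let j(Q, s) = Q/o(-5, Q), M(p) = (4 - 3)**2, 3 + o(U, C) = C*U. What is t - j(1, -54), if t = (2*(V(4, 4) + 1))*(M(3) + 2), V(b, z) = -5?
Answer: -191/8 ≈ -23.875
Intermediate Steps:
o(U, C) = -3 + C*U
M(p) = 1 (M(p) = 1**2 = 1)
j(Q, s) = Q/(-3 - 5*Q) (j(Q, s) = Q/(-3 + Q*(-5)) = Q/(-3 - 5*Q))
t = -24 (t = (2*(-5 + 1))*(1 + 2) = (2*(-4))*3 = -8*3 = -24)
t - j(1, -54) = -24 - 1/(-3 - 5*1) = -24 - 1/(-3 - 5) = -24 - 1/(-8) = -24 - (-1)/8 = -24 - 1*(-1/8) = -24 + 1/8 = -191/8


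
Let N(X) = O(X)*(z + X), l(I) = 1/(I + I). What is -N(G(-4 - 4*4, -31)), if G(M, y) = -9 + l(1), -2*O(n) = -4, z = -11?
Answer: 39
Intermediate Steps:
l(I) = 1/(2*I)
O(n) = 2 (O(n) = -½*(-4) = 2)
G(M, y) = -17/2 (G(M, y) = -9 + (½)/1 = -9 + (½)*1 = -9 + ½ = -17/2)
N(X) = -22 + 2*X (N(X) = 2*(-11 + X) = -22 + 2*X)
-N(G(-4 - 4*4, -31)) = -(-22 + 2*(-17/2)) = -(-22 - 17) = -1*(-39) = 39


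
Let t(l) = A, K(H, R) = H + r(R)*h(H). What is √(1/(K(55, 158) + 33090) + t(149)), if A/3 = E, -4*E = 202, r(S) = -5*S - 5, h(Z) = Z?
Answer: I*√8014355/230 ≈ 12.309*I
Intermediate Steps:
r(S) = -5 - 5*S
E = -101/2 (E = -¼*202 = -101/2 ≈ -50.500)
K(H, R) = H + H*(-5 - 5*R) (K(H, R) = H + (-5 - 5*R)*H = H + H*(-5 - 5*R))
A = -303/2 (A = 3*(-101/2) = -303/2 ≈ -151.50)
t(l) = -303/2
√(1/(K(55, 158) + 33090) + t(149)) = √(1/(55*(-4 - 5*158) + 33090) - 303/2) = √(1/(55*(-4 - 790) + 33090) - 303/2) = √(1/(55*(-794) + 33090) - 303/2) = √(1/(-43670 + 33090) - 303/2) = √(1/(-10580) - 303/2) = √(-1/10580 - 303/2) = √(-1602871/10580) = I*√8014355/230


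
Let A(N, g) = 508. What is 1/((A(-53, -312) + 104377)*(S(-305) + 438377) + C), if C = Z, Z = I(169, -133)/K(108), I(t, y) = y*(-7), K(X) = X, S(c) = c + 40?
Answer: 108/4962748729891 ≈ 2.1762e-11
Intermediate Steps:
S(c) = 40 + c
I(t, y) = -7*y
Z = 931/108 (Z = -7*(-133)/108 = 931*(1/108) = 931/108 ≈ 8.6204)
C = 931/108 ≈ 8.6204
1/((A(-53, -312) + 104377)*(S(-305) + 438377) + C) = 1/((508 + 104377)*((40 - 305) + 438377) + 931/108) = 1/(104885*(-265 + 438377) + 931/108) = 1/(104885*438112 + 931/108) = 1/(45951377120 + 931/108) = 1/(4962748729891/108) = 108/4962748729891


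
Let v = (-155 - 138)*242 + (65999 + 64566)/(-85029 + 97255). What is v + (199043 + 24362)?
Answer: 1864583339/12226 ≈ 1.5251e+5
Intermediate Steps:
v = -866766191/12226 (v = -293*242 + 130565/12226 = -70906 + 130565*(1/12226) = -70906 + 130565/12226 = -866766191/12226 ≈ -70895.)
v + (199043 + 24362) = -866766191/12226 + (199043 + 24362) = -866766191/12226 + 223405 = 1864583339/12226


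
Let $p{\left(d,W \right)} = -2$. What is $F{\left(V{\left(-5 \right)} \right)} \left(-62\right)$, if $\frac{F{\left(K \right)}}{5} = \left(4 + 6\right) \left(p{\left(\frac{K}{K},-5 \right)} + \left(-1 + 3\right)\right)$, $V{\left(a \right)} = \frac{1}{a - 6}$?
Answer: $0$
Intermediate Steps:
$V{\left(a \right)} = \frac{1}{-6 + a}$
$F{\left(K \right)} = 0$ ($F{\left(K \right)} = 5 \left(4 + 6\right) \left(-2 + \left(-1 + 3\right)\right) = 5 \cdot 10 \left(-2 + 2\right) = 5 \cdot 10 \cdot 0 = 5 \cdot 0 = 0$)
$F{\left(V{\left(-5 \right)} \right)} \left(-62\right) = 0 \left(-62\right) = 0$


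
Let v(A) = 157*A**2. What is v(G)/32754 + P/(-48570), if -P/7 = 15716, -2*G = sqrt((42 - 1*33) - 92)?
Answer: 2296736087/1060574520 ≈ 2.1656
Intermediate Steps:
G = -I*sqrt(83)/2 (G = -sqrt((42 - 1*33) - 92)/2 = -sqrt((42 - 33) - 92)/2 = -sqrt(9 - 92)/2 = -I*sqrt(83)/2 ≈ -4.5552*I)
P = -110012 (P = -7*15716 = -110012)
v(G)/32754 + P/(-48570) = (157*(-I*sqrt(83)/2)**2)/32754 - 110012/(-48570) = (157*(-83/4))*(1/32754) - 110012*(-1/48570) = -13031/4*1/32754 + 55006/24285 = -13031/131016 + 55006/24285 = 2296736087/1060574520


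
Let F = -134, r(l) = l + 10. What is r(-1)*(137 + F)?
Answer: 27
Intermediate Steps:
r(l) = 10 + l
r(-1)*(137 + F) = (10 - 1)*(137 - 134) = 9*3 = 27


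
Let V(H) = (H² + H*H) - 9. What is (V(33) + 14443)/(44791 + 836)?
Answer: 16612/45627 ≈ 0.36408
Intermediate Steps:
V(H) = -9 + 2*H² (V(H) = (H² + H²) - 9 = 2*H² - 9 = -9 + 2*H²)
(V(33) + 14443)/(44791 + 836) = ((-9 + 2*33²) + 14443)/(44791 + 836) = ((-9 + 2*1089) + 14443)/45627 = ((-9 + 2178) + 14443)*(1/45627) = (2169 + 14443)*(1/45627) = 16612*(1/45627) = 16612/45627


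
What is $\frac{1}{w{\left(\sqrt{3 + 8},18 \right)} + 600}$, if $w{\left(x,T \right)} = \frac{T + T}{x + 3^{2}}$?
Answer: $\frac{3527}{2132508} + \frac{\sqrt{11}}{710836} \approx 0.0016586$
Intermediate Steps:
$w{\left(x,T \right)} = \frac{2 T}{9 + x}$ ($w{\left(x,T \right)} = \frac{2 T}{x + 9} = \frac{2 T}{9 + x}$)
$\frac{1}{w{\left(\sqrt{3 + 8},18 \right)} + 600} = \frac{1}{2 \cdot 18 \frac{1}{9 + \sqrt{3 + 8}} + 600} = \frac{1}{2 \cdot 18 \frac{1}{9 + \sqrt{11}} + 600} = \frac{1}{\frac{36}{9 + \sqrt{11}} + 600} = \frac{1}{600 + \frac{36}{9 + \sqrt{11}}}$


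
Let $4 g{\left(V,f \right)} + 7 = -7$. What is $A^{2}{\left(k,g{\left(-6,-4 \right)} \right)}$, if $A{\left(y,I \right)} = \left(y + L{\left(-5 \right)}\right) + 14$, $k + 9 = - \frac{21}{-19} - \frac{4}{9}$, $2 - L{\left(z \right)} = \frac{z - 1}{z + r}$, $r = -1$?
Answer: $\frac{1297321}{29241} \approx 44.367$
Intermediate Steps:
$g{\left(V,f \right)} = - \frac{7}{2}$ ($g{\left(V,f \right)} = - \frac{7}{4} + \frac{1}{4} \left(-7\right) = - \frac{7}{4} - \frac{7}{4} = - \frac{7}{2}$)
$L{\left(z \right)} = 1$ ($L{\left(z \right)} = 2 - \frac{z - 1}{z - 1} = 2 - \frac{-1 + z}{-1 + z} = 2 - 1 = 1$)
$k = - \frac{1426}{171}$ ($k = -9 - \left(- \frac{21}{19} + \frac{4}{9}\right) = -9 - - \frac{113}{171} = -9 + \left(\frac{21}{19} - \frac{4}{9}\right) = -9 + \frac{113}{171} = - \frac{1426}{171} \approx -8.3392$)
$A{\left(y,I \right)} = 15 + y$ ($A{\left(y,I \right)} = \left(y + 1\right) + 14 = \left(1 + y\right) + 14 = 15 + y$)
$A^{2}{\left(k,g{\left(-6,-4 \right)} \right)} = \left(15 - \frac{1426}{171}\right)^{2} = \left(\frac{1139}{171}\right)^{2} = \frac{1297321}{29241}$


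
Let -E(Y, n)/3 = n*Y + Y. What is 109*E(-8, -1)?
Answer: 0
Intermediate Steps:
E(Y, n) = -3*Y - 3*Y*n (E(Y, n) = -3*(n*Y + Y) = -3*(Y*n + Y) = -3*(Y + Y*n) = -3*Y - 3*Y*n)
109*E(-8, -1) = 109*(-3*(-8)*(1 - 1)) = 109*(-3*(-8)*0) = 109*0 = 0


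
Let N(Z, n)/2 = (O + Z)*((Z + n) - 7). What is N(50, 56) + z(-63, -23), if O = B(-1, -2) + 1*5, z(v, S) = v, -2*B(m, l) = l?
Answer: 11025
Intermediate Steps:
B(m, l) = -l/2
O = 6 (O = -1/2*(-2) + 1*5 = 1 + 5 = 6)
N(Z, n) = 2*(6 + Z)*(-7 + Z + n) (N(Z, n) = 2*((6 + Z)*((Z + n) - 7)) = 2*((6 + Z)*(-7 + Z + n)) = 2*(6 + Z)*(-7 + Z + n))
N(50, 56) + z(-63, -23) = (-84 - 2*50 + 2*50**2 + 12*56 + 2*50*56) - 63 = (-84 - 100 + 2*2500 + 672 + 5600) - 63 = (-84 - 100 + 5000 + 672 + 5600) - 63 = 11088 - 63 = 11025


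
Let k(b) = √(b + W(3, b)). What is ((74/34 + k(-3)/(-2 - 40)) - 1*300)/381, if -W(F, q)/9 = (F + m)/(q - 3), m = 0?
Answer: -5063/6477 - √6/32004 ≈ -0.78177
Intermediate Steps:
W(F, q) = -9*F/(-3 + q) (W(F, q) = -9*(F + 0)/(q - 3) = -9*F/(-3 + q))
k(b) = √(b - 27/(-3 + b)) (k(b) = √(b - 9*3/(-3 + b)) = √(b - 27/(-3 + b)))
((74/34 + k(-3)/(-2 - 40)) - 1*300)/381 = ((74/34 + √((-27 - 3*(-3 - 3))/(-3 - 3))/(-2 - 40)) - 1*300)/381 = ((74*(1/34) + √((-27 - 3*(-6))/(-6))/(-42)) - 300)*(1/381) = ((37/17 + √(-(-27 + 18)/6)*(-1/42)) - 300)*(1/381) = ((37/17 + √(-⅙*(-9))*(-1/42)) - 300)*(1/381) = ((37/17 + √(3/2)*(-1/42)) - 300)*(1/381) = ((37/17 + (√6/2)*(-1/42)) - 300)*(1/381) = ((37/17 - √6/84) - 300)*(1/381) = (-5063/17 - √6/84)*(1/381) = -5063/6477 - √6/32004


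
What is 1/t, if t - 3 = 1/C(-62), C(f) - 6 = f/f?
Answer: 7/22 ≈ 0.31818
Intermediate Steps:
C(f) = 7 (C(f) = 6 + f/f = 6 + 1 = 7)
t = 22/7 (t = 3 + 1/7 = 3 + ⅐ = 22/7 ≈ 3.1429)
1/t = 1/(22/7) = 7/22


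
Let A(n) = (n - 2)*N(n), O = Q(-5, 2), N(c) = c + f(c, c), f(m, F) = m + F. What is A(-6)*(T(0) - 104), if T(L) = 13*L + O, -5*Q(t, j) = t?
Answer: -14832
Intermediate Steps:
Q(t, j) = -t/5
f(m, F) = F + m
N(c) = 3*c (N(c) = c + (c + c) = c + 2*c = 3*c)
O = 1 (O = -⅕*(-5) = 1)
T(L) = 1 + 13*L (T(L) = 13*L + 1 = 1 + 13*L)
A(n) = 3*n*(-2 + n) (A(n) = (n - 2)*(3*n) = (-2 + n)*(3*n) = 3*n*(-2 + n))
A(-6)*(T(0) - 104) = (3*(-6)*(-2 - 6))*((1 + 13*0) - 104) = (3*(-6)*(-8))*((1 + 0) - 104) = 144*(1 - 104) = 144*(-103) = -14832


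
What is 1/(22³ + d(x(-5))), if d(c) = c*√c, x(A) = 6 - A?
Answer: 8/85183 - √11/10307143 ≈ 9.3594e-5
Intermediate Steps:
d(c) = c^(3/2)
1/(22³ + d(x(-5))) = 1/(22³ + (6 - 1*(-5))^(3/2)) = 1/(10648 + (6 + 5)^(3/2)) = 1/(10648 + 11^(3/2)) = 1/(10648 + 11*√11)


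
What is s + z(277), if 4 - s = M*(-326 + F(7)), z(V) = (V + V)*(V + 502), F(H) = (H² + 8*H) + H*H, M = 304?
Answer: 483858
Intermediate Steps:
F(H) = 2*H² + 8*H (F(H) = (H² + 8*H) + H² = 2*H² + 8*H)
z(V) = 2*V*(502 + V) (z(V) = (2*V)*(502 + V) = 2*V*(502 + V))
s = 52292 (s = 4 - 304*(-326 + 2*7*(4 + 7)) = 4 - 304*(-326 + 2*7*11) = 4 - 304*(-326 + 154) = 4 - 304*(-172) = 4 - 1*(-52288) = 4 + 52288 = 52292)
s + z(277) = 52292 + 2*277*(502 + 277) = 52292 + 2*277*779 = 52292 + 431566 = 483858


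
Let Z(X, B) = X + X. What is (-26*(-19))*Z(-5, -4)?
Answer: -4940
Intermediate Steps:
Z(X, B) = 2*X
(-26*(-19))*Z(-5, -4) = (-26*(-19))*(2*(-5)) = 494*(-10) = -4940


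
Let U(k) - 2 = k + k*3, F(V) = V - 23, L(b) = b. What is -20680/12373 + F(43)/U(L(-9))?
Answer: -475290/210341 ≈ -2.2596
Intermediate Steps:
F(V) = -23 + V
U(k) = 2 + 4*k (U(k) = 2 + (k + k*3) = 2 + (k + 3*k) = 2 + 4*k)
-20680/12373 + F(43)/U(L(-9)) = -20680/12373 + (-23 + 43)/(2 + 4*(-9)) = -20680*1/12373 + 20/(2 - 36) = -20680/12373 + 20/(-34) = -20680/12373 + 20*(-1/34) = -20680/12373 - 10/17 = -475290/210341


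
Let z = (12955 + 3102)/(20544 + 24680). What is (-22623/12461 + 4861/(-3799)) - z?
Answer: -7386244140675/2140874266936 ≈ -3.4501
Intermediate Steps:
z = 16057/45224 ≈ 0.35505
(-22623/12461 + 4861/(-3799)) - z = (-22623/12461 + 4861/(-3799)) - 1*16057/45224 = (-22623*1/12461 + 4861*(-1/3799)) - 16057/45224 = (-22623/12461 - 4861/3799) - 16057/45224 = -146517698/47339339 - 16057/45224 = -7386244140675/2140874266936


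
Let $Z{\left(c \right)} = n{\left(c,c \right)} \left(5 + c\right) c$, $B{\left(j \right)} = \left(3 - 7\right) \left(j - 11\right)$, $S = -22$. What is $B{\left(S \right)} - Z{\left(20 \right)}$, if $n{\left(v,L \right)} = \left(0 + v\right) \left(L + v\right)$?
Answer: $-399868$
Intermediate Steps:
$n{\left(v,L \right)} = v \left(L + v\right)$
$B{\left(j \right)} = 44 - 4 j$ ($B{\left(j \right)} = - 4 \left(-11 + j\right) = 44 - 4 j$)
$Z{\left(c \right)} = 2 c^{3} \left(5 + c\right)$ ($Z{\left(c \right)} = c \left(c + c\right) \left(5 + c\right) c = c 2 c \left(5 + c\right) c = 2 c^{2} \left(5 + c\right) c = 2 c^{3} \left(5 + c\right)$)
$B{\left(S \right)} - Z{\left(20 \right)} = \left(44 - -88\right) - 2 \cdot 20^{3} \left(5 + 20\right) = \left(44 + 88\right) - 2 \cdot 8000 \cdot 25 = 132 - 400000 = -399868$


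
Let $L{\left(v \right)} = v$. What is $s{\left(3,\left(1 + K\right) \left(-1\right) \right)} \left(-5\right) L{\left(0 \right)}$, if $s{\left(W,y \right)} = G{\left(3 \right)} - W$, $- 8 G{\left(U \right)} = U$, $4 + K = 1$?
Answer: $0$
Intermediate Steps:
$K = -3$ ($K = -4 + 1 = -3$)
$G{\left(U \right)} = - \frac{U}{8}$
$s{\left(W,y \right)} = - \frac{3}{8} - W$ ($s{\left(W,y \right)} = \left(- \frac{1}{8}\right) 3 - W = - \frac{3}{8} - W$)
$s{\left(3,\left(1 + K\right) \left(-1\right) \right)} \left(-5\right) L{\left(0 \right)} = \left(- \frac{3}{8} - 3\right) \left(-5\right) 0 = \left(- \frac{27}{8}\right) \left(-5\right) 0 = \frac{135}{8} \cdot 0 = 0$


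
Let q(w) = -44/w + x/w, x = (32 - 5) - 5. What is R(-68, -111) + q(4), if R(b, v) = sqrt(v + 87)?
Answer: -11/2 + 2*I*sqrt(6) ≈ -5.5 + 4.899*I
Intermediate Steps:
R(b, v) = sqrt(87 + v)
x = 22 (x = 27 - 5 = 22)
q(w) = -22/w (q(w) = -44/w + 22/w = -22/w)
R(-68, -111) + q(4) = sqrt(87 - 111) - 22/4 = sqrt(-24) - 22*1/4 = 2*I*sqrt(6) - 11/2 = -11/2 + 2*I*sqrt(6)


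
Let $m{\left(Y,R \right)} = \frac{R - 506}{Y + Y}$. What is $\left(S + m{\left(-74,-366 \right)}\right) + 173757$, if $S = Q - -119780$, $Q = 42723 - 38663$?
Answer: $\frac{11011307}{37} \approx 2.976 \cdot 10^{5}$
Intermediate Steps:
$Q = 4060$
$S = 123840$ ($S = 4060 - -119780 = 4060 + 119780 = 123840$)
$m{\left(Y,R \right)} = \frac{-506 + R}{2 Y}$
$\left(S + m{\left(-74,-366 \right)}\right) + 173757 = \left(123840 + \frac{-506 - 366}{2 \left(-74\right)}\right) + 173757 = \left(123840 + \frac{1}{2} \left(- \frac{1}{74}\right) \left(-872\right)\right) + 173757 = \left(123840 + \frac{218}{37}\right) + 173757 = \frac{4582298}{37} + 173757 = \frac{11011307}{37}$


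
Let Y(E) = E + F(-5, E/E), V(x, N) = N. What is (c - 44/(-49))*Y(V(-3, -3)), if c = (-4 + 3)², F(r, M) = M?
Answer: -186/49 ≈ -3.7959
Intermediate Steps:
Y(E) = 1 + E (Y(E) = E + E/E = E + 1 = 1 + E)
c = 1 (c = (-1)² = 1)
(c - 44/(-49))*Y(V(-3, -3)) = (1 - 44/(-49))*(1 - 3) = (1 - 44*(-1/49))*(-2) = (1 + 44/49)*(-2) = (93/49)*(-2) = -186/49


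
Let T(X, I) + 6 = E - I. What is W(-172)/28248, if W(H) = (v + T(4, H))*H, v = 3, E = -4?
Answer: -215/214 ≈ -1.0047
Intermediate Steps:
T(X, I) = -10 - I (T(X, I) = -6 + (-4 - I) = -10 - I)
W(H) = H*(-7 - H) (W(H) = (3 + (-10 - H))*H = (-7 - H)*H = H*(-7 - H))
W(-172)/28248 = -1*(-172)*(7 - 172)/28248 = -1*(-172)*(-165)*(1/28248) = -28380*1/28248 = -215/214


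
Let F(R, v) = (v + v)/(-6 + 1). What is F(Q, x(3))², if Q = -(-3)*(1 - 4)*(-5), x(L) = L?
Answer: 36/25 ≈ 1.4400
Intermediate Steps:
Q = 45 (Q = -(-3)*(-3*(-5)) = -(-3)*15 = -3*(-15) = 45)
F(R, v) = -2*v/5 (F(R, v) = (2*v)/(-5) = (2*v)*(-⅕) = -2*v/5)
F(Q, x(3))² = (-⅖*3)² = (-6/5)² = 36/25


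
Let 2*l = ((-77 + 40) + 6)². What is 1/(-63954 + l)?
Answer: -2/126947 ≈ -1.5755e-5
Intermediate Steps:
l = 961/2 (l = ((-77 + 40) + 6)²/2 = (-37 + 6)²/2 = (½)*(-31)² = (½)*961 = 961/2 ≈ 480.50)
1/(-63954 + l) = 1/(-63954 + 961/2) = 1/(-126947/2) = -2/126947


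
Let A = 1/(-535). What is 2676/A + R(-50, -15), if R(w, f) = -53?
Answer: -1431713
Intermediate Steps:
A = -1/535 ≈ -0.0018692
2676/A + R(-50, -15) = 2676/(-1/535) - 53 = 2676*(-535) - 53 = -1431660 - 53 = -1431713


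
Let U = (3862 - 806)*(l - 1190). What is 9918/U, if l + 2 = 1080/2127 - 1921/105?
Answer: -369172755/137615697112 ≈ -0.0026826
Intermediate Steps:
l = -1473079/74445 (l = -2 + (1080/2127 - 1921/105) = -2 + (1080*(1/2127) - 1921*1/105) = -2 + (360/709 - 1921/105) = -2 - 1324189/74445 = -1473079/74445 ≈ -19.787)
U = -275231394224/74445 (U = (3862 - 806)*(-1473079/74445 - 1190) = 3056*(-90062629/74445) = -275231394224/74445 ≈ -3.6971e+6)
9918/U = 9918/(-275231394224/74445) = 9918*(-74445/275231394224) = -369172755/137615697112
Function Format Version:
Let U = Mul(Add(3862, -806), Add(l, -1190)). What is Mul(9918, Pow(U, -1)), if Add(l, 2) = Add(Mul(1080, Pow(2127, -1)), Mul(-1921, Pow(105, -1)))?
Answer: Rational(-369172755, 137615697112) ≈ -0.0026826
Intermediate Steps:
l = Rational(-1473079, 74445) (l = Add(-2, Add(Mul(1080, Pow(2127, -1)), Mul(-1921, Pow(105, -1)))) = Add(-2, Add(Mul(1080, Rational(1, 2127)), Mul(-1921, Rational(1, 105)))) = Add(-2, Add(Rational(360, 709), Rational(-1921, 105))) = Add(-2, Rational(-1324189, 74445)) = Rational(-1473079, 74445) ≈ -19.787)
U = Rational(-275231394224, 74445) (U = Mul(Add(3862, -806), Add(Rational(-1473079, 74445), -1190)) = Mul(3056, Rational(-90062629, 74445)) = Rational(-275231394224, 74445) ≈ -3.6971e+6)
Mul(9918, Pow(U, -1)) = Mul(9918, Pow(Rational(-275231394224, 74445), -1)) = Mul(9918, Rational(-74445, 275231394224)) = Rational(-369172755, 137615697112)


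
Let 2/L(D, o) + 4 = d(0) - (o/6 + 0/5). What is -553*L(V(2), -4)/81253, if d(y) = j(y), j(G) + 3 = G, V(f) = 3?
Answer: 3318/1543807 ≈ 0.0021492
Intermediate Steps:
j(G) = -3 + G
d(y) = -3 + y
L(D, o) = 2/(-7 - o/6) (L(D, o) = 2/(-4 + ((-3 + 0) - (o/6 + 0/5))) = 2/(-4 + (-3 - (o*(⅙) + 0*(⅕)))) = 2/(-4 + (-3 - (o/6 + 0))) = 2/(-4 + (-3 - o/6)) = 2/(-7 - o/6))
-553*L(V(2), -4)/81253 = -(-6636)/(42 - 4)/81253 = -(-6636)/38*(1/81253) = -553*(-6/19)*(1/81253) = (3318/19)*(1/81253) = 3318/1543807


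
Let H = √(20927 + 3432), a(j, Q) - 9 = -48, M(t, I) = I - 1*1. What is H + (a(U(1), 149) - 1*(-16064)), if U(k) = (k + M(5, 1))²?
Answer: 16025 + √24359 ≈ 16181.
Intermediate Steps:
M(t, I) = -1 + I (M(t, I) = I - 1 = -1 + I)
U(k) = k² (U(k) = (k + (-1 + 1))² = (k + 0)² = k²)
a(j, Q) = -39 (a(j, Q) = 9 - 48 = -39)
H = √24359 ≈ 156.07
H + (a(U(1), 149) - 1*(-16064)) = √24359 + (-39 - 1*(-16064)) = √24359 + (-39 + 16064) = √24359 + 16025 = 16025 + √24359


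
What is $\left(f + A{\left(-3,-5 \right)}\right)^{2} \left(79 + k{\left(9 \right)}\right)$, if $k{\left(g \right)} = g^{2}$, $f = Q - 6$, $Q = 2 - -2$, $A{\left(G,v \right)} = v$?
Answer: $7840$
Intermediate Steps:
$Q = 4$ ($Q = 2 + 2 = 4$)
$f = -2$ ($f = 4 - 6 = -2$)
$\left(f + A{\left(-3,-5 \right)}\right)^{2} \left(79 + k{\left(9 \right)}\right) = \left(-2 - 5\right)^{2} \left(79 + 9^{2}\right) = \left(-7\right)^{2} \left(79 + 81\right) = 49 \cdot 160 = 7840$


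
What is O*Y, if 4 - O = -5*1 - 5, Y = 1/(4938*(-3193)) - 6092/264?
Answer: -28015391656/86718687 ≈ -323.06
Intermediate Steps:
Y = -2001099404/86718687 (Y = (1/4938)*(-1/3193) - 6092*1/264 = -1/15767034 - 1523/66 = -2001099404/86718687 ≈ -23.076)
O = 14 (O = 4 - (-5*1 - 5) = 4 - (-5 - 5) = 4 - 1*(-10) = 4 + 10 = 14)
O*Y = 14*(-2001099404/86718687) = -28015391656/86718687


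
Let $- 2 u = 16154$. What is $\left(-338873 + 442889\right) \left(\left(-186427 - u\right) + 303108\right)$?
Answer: $12976828128$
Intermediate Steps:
$u = -8077$ ($u = \left(- \frac{1}{2}\right) 16154 = -8077$)
$\left(-338873 + 442889\right) \left(\left(-186427 - u\right) + 303108\right) = \left(-338873 + 442889\right) \left(\left(-186427 - -8077\right) + 303108\right) = 104016 \left(\left(-186427 + 8077\right) + 303108\right) = 104016 \left(-178350 + 303108\right) = 104016 \cdot 124758 = 12976828128$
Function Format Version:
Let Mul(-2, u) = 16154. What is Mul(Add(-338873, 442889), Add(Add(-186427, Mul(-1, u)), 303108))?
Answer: 12976828128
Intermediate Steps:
u = -8077 (u = Mul(Rational(-1, 2), 16154) = -8077)
Mul(Add(-338873, 442889), Add(Add(-186427, Mul(-1, u)), 303108)) = Mul(Add(-338873, 442889), Add(Add(-186427, Mul(-1, -8077)), 303108)) = Mul(104016, Add(Add(-186427, 8077), 303108)) = Mul(104016, Add(-178350, 303108)) = Mul(104016, 124758) = 12976828128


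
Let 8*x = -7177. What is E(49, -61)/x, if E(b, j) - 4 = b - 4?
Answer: -392/7177 ≈ -0.054619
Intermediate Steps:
E(b, j) = b (E(b, j) = 4 + (b - 4) = 4 + (-4 + b) = b)
x = -7177/8 (x = (1/8)*(-7177) = -7177/8 ≈ -897.13)
E(49, -61)/x = 49/(-7177/8) = 49*(-8/7177) = -392/7177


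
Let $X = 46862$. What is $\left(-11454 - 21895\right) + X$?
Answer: $13513$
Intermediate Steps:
$\left(-11454 - 21895\right) + X = \left(-11454 - 21895\right) + 46862 = -33349 + 46862 = 13513$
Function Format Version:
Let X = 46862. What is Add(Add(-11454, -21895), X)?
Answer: 13513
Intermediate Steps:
Add(Add(-11454, -21895), X) = Add(Add(-11454, -21895), 46862) = Add(-33349, 46862) = 13513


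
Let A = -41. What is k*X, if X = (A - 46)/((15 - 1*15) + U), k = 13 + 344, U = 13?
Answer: -31059/13 ≈ -2389.2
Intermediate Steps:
k = 357
X = -87/13 (X = (-41 - 46)/((15 - 1*15) + 13) = -87/((15 - 15) + 13) = -87/(0 + 13) = -87/13 ≈ -6.6923)
k*X = 357*(-87/13) = -31059/13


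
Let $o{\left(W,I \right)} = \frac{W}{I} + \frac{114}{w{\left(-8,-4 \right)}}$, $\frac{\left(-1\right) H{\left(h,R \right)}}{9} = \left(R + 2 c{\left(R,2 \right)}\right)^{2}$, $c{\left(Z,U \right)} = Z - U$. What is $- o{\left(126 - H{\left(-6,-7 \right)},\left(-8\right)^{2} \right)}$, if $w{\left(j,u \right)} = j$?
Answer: $- \frac{4839}{64} \approx -75.609$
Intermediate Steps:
$H{\left(h,R \right)} = - 9 \left(-4 + 3 R\right)^{2}$ ($H{\left(h,R \right)} = - 9 \left(R + 2 \left(R - 2\right)\right)^{2} = - 9 \left(R + 2 \left(-2 + R\right)\right)^{2} = - 9 \left(R + \left(-4 + 2 R\right)\right)^{2} = - 9 \left(-4 + 3 R\right)^{2}$)
$o{\left(W,I \right)} = - \frac{57}{4} + \frac{W}{I}$ ($o{\left(W,I \right)} = \frac{W}{I} + \frac{114}{-8} = \frac{W}{I} + 114 \left(- \frac{1}{8}\right) = \frac{W}{I} - \frac{57}{4} = - \frac{57}{4} + \frac{W}{I}$)
$- o{\left(126 - H{\left(-6,-7 \right)},\left(-8\right)^{2} \right)} = - (- \frac{57}{4} + \frac{126 - - 9 \left(-4 + 3 \left(-7\right)\right)^{2}}{\left(-8\right)^{2}}) = - (- \frac{57}{4} + \frac{126 - - 9 \left(-4 - 21\right)^{2}}{64}) = - (- \frac{57}{4} + \left(126 - - 9 \left(-25\right)^{2}\right) \frac{1}{64}) = - (- \frac{57}{4} + \left(126 - \left(-9\right) 625\right) \frac{1}{64}) = - (- \frac{57}{4} + \left(126 - -5625\right) \frac{1}{64}) = - (- \frac{57}{4} + \left(126 + 5625\right) \frac{1}{64}) = - (- \frac{57}{4} + 5751 \cdot \frac{1}{64}) = - (- \frac{57}{4} + \frac{5751}{64}) = \left(-1\right) \frac{4839}{64} = - \frac{4839}{64}$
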